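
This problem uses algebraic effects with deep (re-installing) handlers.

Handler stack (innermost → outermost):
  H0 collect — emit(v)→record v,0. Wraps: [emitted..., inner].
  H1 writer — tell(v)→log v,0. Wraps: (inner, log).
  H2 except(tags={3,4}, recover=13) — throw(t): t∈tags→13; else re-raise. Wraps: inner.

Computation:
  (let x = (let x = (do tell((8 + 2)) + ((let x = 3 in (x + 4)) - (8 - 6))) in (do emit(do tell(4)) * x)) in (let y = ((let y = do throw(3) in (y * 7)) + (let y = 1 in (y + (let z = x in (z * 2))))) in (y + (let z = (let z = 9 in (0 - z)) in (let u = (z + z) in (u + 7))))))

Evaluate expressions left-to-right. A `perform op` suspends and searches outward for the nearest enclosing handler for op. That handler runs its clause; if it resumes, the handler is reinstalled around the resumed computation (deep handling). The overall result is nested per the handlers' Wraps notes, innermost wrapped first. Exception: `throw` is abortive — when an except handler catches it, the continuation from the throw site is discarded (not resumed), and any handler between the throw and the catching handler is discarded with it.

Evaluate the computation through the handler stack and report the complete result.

Answer: 13

Evaluation trace:
tell(10) @ H1 ⇒ log+=10
tell(4) @ H1 ⇒ log+=4
emit(0) @ H0 ⇒ out+=0
throw(3) @ H2 caught ⇒ 13
= 13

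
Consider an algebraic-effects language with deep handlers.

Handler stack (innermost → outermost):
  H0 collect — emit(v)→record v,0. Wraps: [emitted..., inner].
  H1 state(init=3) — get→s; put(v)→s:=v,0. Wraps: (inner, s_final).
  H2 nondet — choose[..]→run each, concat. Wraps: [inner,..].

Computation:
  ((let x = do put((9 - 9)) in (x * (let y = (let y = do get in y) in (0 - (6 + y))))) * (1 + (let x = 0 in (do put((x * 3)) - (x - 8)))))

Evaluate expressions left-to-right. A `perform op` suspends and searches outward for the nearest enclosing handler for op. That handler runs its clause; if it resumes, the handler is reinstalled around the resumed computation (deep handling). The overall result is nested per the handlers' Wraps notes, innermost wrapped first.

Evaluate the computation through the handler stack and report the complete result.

Evaluation trace:
put(0) @ H1 ⇒ s:=0
get @ H1 ⇒ 0
put(0) @ H1 ⇒ s:=0
H0 returns [0]
H1 returns ([0], 0)
H2 returns [([0], 0)]
= [([0], 0)]

Answer: [([0], 0)]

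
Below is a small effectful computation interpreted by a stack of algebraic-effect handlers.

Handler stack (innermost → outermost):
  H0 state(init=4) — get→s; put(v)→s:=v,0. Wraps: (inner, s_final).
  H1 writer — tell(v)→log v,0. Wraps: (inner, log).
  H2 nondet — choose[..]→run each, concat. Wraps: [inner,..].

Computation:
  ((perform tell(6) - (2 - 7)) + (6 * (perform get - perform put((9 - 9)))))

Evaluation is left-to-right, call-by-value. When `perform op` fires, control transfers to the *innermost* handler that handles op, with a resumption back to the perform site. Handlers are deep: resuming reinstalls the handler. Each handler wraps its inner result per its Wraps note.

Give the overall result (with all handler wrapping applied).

Working:
tell(6) @ H1 ⇒ log+=6
get @ H0 ⇒ 4
put(0) @ H0 ⇒ s:=0
H0 returns (29, 0)
H1 returns ((29, 0), (6))
H2 returns [((29, 0), (6))]
= [((29, 0), (6))]

Answer: [((29, 0), (6))]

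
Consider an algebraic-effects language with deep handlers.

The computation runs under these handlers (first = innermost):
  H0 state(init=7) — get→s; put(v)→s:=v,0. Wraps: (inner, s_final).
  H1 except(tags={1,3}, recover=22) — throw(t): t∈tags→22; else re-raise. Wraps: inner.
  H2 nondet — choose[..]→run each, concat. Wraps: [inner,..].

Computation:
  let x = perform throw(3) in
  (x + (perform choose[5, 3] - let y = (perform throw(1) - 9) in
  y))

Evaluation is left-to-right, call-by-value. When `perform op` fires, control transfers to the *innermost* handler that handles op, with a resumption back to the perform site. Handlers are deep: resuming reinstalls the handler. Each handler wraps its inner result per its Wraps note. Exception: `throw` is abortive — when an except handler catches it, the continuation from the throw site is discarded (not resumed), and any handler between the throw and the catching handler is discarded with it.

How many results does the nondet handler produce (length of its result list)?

Working:
throw(3) @ H1 caught ⇒ 22
H2 returns [22]
= [22]

Answer: 1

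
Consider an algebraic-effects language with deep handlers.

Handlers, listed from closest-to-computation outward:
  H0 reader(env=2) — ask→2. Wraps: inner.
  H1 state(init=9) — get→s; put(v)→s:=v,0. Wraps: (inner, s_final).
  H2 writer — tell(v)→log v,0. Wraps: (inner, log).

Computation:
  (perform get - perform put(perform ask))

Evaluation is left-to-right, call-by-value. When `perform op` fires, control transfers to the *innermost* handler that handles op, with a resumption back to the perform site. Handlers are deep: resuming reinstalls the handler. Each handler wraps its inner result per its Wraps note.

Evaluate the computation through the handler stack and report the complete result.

Working:
get @ H1 ⇒ 9
ask @ H0 ⇒ 2
put(2) @ H1 ⇒ s:=2
H0 returns 9
H1 returns (9, 2)
H2 returns ((9, 2), ())
= ((9, 2), ())

Answer: ((9, 2), ())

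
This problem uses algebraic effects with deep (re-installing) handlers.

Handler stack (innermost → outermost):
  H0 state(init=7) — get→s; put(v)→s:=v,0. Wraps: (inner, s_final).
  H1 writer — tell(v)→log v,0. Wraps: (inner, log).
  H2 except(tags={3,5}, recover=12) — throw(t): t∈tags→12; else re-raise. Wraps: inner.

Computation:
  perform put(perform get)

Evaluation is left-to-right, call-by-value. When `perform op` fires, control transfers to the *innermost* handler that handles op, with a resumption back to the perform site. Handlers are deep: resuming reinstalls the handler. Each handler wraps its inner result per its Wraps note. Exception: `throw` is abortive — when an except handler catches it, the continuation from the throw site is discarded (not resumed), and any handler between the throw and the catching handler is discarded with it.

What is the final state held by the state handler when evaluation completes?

Answer: 7

Evaluation trace:
get @ H0 ⇒ 7
put(7) @ H0 ⇒ s:=7
H0 returns (0, 7)
H1 returns ((0, 7), ())
H2 returns ((0, 7), ())
= ((0, 7), ())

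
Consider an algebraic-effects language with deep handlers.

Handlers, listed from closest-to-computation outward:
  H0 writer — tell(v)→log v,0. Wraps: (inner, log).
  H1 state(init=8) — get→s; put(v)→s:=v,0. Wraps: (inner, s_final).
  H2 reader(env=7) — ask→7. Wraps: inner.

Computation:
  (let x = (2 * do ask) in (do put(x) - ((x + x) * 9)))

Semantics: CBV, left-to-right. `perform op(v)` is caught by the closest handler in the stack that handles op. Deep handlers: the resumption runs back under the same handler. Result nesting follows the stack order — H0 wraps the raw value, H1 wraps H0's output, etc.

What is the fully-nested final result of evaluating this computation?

Answer: ((-252, ()), 14)

Working:
ask @ H2 ⇒ 7
put(14) @ H1 ⇒ s:=14
H0 returns (-252, ())
H1 returns ((-252, ()), 14)
H2 returns ((-252, ()), 14)
= ((-252, ()), 14)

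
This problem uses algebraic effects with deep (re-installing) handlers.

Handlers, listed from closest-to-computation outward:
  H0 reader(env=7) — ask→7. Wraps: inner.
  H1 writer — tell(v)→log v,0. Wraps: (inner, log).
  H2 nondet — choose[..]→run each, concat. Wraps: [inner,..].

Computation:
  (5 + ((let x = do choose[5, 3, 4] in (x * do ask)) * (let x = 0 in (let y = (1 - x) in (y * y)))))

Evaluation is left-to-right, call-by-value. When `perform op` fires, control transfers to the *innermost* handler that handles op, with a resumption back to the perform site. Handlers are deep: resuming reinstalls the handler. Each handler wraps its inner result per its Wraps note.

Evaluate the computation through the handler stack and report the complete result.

Answer: [(40, ()), (26, ()), (33, ())]

Working:
choose[5, 3, 4] @ H2
  branch[0] choose=5:
    ask @ H0 ⇒ 7
    H0 returns 40
    H1 returns (40, ())
    H2 returns [(40, ())]
  branch[1] choose=3:
    ask @ H0 ⇒ 7
    H0 returns 26
    H1 returns (26, ())
    H2 returns [(26, ())]
  branch[2] choose=4:
    ask @ H0 ⇒ 7
    H0 returns 33
    H1 returns (33, ())
    H2 returns [(33, ())]
= [(40, ()), (26, ()), (33, ())]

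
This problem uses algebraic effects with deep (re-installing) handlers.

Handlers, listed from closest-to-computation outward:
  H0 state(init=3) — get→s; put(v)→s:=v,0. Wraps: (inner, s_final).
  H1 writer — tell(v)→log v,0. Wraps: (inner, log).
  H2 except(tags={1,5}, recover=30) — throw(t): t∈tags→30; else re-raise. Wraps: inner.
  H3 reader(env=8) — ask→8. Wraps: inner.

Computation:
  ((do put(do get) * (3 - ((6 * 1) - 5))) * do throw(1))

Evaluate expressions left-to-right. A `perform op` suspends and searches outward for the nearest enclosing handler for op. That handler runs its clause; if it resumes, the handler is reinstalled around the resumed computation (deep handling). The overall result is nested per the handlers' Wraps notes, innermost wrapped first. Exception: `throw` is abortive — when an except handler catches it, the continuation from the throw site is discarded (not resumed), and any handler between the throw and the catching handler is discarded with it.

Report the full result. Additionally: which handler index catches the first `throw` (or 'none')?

Answer: 30 ; first throw caught by: H2

Step-by-step:
get @ H0 ⇒ 3
put(3) @ H0 ⇒ s:=3
throw(1) @ H2 caught ⇒ 30
H3 returns 30
= 30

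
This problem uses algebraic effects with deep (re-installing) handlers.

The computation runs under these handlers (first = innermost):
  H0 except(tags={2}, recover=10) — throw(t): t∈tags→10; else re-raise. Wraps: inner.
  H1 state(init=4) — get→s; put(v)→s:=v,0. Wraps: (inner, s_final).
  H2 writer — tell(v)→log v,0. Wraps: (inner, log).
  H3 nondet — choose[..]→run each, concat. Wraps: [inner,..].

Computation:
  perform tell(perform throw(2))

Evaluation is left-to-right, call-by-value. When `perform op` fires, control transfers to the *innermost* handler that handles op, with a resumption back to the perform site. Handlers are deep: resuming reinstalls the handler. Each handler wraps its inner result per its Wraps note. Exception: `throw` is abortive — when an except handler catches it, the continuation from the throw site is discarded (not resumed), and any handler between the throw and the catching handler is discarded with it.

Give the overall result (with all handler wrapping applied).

Step-by-step:
throw(2) @ H0 caught ⇒ 10
H1 returns (10, 4)
H2 returns ((10, 4), ())
H3 returns [((10, 4), ())]
= [((10, 4), ())]

Answer: [((10, 4), ())]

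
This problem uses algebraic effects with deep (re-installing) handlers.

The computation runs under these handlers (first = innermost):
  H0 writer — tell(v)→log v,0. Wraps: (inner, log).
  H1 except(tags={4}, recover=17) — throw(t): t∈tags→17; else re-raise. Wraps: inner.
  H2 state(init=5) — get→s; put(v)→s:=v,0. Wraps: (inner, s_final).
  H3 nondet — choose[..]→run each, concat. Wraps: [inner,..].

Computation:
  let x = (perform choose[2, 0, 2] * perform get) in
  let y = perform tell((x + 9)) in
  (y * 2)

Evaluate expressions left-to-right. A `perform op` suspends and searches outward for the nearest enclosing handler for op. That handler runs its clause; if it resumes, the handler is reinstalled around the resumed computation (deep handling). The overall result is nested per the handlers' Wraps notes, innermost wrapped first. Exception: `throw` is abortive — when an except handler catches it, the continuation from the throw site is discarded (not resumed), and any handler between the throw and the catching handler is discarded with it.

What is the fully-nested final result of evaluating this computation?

Working:
choose[2, 0, 2] @ H3
  branch[0] choose=2:
    get @ H2 ⇒ 5
    tell(19) @ H0 ⇒ log+=19
    H0 returns (0, (19))
    H1 returns (0, (19))
    H2 returns ((0, (19)), 5)
    H3 returns [((0, (19)), 5)]
  branch[1] choose=0:
    get @ H2 ⇒ 5
    tell(9) @ H0 ⇒ log+=9
    H0 returns (0, (9))
    H1 returns (0, (9))
    H2 returns ((0, (9)), 5)
    H3 returns [((0, (9)), 5)]
  branch[2] choose=2:
    get @ H2 ⇒ 5
    tell(19) @ H0 ⇒ log+=19
    H0 returns (0, (19))
    H1 returns (0, (19))
    H2 returns ((0, (19)), 5)
    H3 returns [((0, (19)), 5)]
= [((0, (19)), 5), ((0, (9)), 5), ((0, (19)), 5)]

Answer: [((0, (19)), 5), ((0, (9)), 5), ((0, (19)), 5)]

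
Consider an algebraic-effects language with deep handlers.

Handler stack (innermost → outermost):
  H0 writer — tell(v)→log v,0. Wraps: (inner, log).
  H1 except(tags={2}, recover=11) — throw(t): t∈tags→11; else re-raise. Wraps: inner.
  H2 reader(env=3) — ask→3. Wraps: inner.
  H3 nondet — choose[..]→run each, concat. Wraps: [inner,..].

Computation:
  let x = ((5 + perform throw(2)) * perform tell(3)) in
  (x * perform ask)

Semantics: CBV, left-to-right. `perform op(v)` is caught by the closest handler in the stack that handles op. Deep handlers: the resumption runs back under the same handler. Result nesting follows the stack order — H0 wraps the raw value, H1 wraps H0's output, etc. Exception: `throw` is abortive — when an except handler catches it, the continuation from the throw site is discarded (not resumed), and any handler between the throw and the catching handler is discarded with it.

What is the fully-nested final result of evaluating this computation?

Working:
throw(2) @ H1 caught ⇒ 11
H2 returns 11
H3 returns [11]
= [11]

Answer: [11]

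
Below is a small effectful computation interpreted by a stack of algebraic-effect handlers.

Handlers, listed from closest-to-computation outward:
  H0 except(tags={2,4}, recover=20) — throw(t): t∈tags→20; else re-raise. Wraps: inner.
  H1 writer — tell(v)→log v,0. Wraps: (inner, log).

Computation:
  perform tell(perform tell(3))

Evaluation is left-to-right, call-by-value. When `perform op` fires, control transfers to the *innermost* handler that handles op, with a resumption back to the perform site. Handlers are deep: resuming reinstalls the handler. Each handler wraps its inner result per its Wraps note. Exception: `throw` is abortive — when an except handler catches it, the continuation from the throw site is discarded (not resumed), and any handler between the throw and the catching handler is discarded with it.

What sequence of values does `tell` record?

Step-by-step:
tell(3) @ H1 ⇒ log+=3
tell(0) @ H1 ⇒ log+=0
H0 returns 0
H1 returns (0, (3, 0))
= (0, (3, 0))

Answer: (3, 0)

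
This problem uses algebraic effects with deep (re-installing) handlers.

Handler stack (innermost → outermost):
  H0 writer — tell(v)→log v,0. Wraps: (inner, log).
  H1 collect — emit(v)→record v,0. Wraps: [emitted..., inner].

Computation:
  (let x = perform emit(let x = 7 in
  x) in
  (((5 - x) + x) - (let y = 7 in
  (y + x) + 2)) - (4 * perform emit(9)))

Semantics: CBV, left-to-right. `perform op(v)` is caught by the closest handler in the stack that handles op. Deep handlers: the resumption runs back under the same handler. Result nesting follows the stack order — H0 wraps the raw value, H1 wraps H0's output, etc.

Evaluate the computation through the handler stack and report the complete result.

Evaluation trace:
emit(7) @ H1 ⇒ out+=7
emit(9) @ H1 ⇒ out+=9
H0 returns (-4, ())
H1 returns [7, 9, (-4, ())]
= [7, 9, (-4, ())]

Answer: [7, 9, (-4, ())]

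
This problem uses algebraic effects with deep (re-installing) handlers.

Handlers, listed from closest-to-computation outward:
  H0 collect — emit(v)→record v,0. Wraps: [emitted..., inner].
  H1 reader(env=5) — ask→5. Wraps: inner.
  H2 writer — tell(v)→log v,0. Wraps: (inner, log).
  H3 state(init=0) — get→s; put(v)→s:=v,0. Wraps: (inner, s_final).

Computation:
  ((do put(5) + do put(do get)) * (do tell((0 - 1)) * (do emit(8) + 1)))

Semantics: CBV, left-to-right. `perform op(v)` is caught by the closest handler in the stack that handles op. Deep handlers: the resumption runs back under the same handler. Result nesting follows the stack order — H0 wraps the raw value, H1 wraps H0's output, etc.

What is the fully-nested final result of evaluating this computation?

Answer: (([8, 0], (-1)), 5)

Evaluation trace:
put(5) @ H3 ⇒ s:=5
get @ H3 ⇒ 5
put(5) @ H3 ⇒ s:=5
tell(-1) @ H2 ⇒ log+=-1
emit(8) @ H0 ⇒ out+=8
H0 returns [8, 0]
H1 returns [8, 0]
H2 returns ([8, 0], (-1))
H3 returns (([8, 0], (-1)), 5)
= (([8, 0], (-1)), 5)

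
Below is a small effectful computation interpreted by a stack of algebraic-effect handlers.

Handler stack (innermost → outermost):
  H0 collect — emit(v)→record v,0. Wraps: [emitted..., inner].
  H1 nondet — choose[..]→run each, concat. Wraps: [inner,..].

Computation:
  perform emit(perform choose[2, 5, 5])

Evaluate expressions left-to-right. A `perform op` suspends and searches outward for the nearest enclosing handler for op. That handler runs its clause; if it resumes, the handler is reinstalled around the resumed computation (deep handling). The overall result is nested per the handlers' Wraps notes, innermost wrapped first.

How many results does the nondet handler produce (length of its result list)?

Answer: 3

Step-by-step:
choose[2, 5, 5] @ H1
  branch[0] choose=2:
    emit(2) @ H0 ⇒ out+=2
    H0 returns [2, 0]
    H1 returns [[2, 0]]
  branch[1] choose=5:
    emit(5) @ H0 ⇒ out+=5
    H0 returns [5, 0]
    H1 returns [[5, 0]]
  branch[2] choose=5:
    emit(5) @ H0 ⇒ out+=5
    H0 returns [5, 0]
    H1 returns [[5, 0]]
= [[2, 0], [5, 0], [5, 0]]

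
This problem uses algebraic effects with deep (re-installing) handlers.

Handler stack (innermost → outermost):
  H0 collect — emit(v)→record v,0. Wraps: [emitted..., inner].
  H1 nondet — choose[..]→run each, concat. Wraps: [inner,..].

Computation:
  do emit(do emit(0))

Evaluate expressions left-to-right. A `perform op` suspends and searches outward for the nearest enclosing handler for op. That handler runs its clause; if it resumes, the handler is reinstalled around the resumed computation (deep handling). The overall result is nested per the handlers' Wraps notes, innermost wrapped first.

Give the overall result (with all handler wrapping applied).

Working:
emit(0) @ H0 ⇒ out+=0
emit(0) @ H0 ⇒ out+=0
H0 returns [0, 0, 0]
H1 returns [[0, 0, 0]]
= [[0, 0, 0]]

Answer: [[0, 0, 0]]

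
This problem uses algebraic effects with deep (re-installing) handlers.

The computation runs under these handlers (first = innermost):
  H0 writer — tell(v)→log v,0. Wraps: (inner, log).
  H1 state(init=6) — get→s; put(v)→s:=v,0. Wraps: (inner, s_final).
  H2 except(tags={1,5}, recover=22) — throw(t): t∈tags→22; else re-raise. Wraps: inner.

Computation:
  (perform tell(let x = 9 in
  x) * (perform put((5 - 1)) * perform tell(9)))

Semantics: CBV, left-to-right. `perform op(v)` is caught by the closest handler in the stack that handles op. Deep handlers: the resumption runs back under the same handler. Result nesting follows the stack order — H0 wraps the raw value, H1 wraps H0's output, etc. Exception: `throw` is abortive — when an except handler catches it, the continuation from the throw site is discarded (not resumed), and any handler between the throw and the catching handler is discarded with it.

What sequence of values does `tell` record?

Evaluation trace:
tell(9) @ H0 ⇒ log+=9
put(4) @ H1 ⇒ s:=4
tell(9) @ H0 ⇒ log+=9
H0 returns (0, (9, 9))
H1 returns ((0, (9, 9)), 4)
H2 returns ((0, (9, 9)), 4)
= ((0, (9, 9)), 4)

Answer: (9, 9)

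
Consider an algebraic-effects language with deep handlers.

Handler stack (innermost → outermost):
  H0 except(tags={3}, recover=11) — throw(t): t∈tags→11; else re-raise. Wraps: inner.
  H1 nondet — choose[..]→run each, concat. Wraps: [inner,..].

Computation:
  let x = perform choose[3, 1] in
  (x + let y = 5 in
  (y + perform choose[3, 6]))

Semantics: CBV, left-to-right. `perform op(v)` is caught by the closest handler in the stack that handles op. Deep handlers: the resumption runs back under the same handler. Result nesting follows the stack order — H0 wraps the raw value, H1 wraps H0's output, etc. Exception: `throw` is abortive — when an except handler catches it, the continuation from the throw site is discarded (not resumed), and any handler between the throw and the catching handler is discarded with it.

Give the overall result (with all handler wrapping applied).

Working:
choose[3, 1] @ H1
  branch[0] choose=3:
    choose[3, 6] @ H1
      branch[0] choose=3:
        H0 returns 11
        H1 returns [11]
      branch[1] choose=6:
        H0 returns 14
        H1 returns [14]
  branch[1] choose=1:
    choose[3, 6] @ H1
      branch[0] choose=3:
        H0 returns 9
        H1 returns [9]
      branch[1] choose=6:
        H0 returns 12
        H1 returns [12]
= [11, 14, 9, 12]

Answer: [11, 14, 9, 12]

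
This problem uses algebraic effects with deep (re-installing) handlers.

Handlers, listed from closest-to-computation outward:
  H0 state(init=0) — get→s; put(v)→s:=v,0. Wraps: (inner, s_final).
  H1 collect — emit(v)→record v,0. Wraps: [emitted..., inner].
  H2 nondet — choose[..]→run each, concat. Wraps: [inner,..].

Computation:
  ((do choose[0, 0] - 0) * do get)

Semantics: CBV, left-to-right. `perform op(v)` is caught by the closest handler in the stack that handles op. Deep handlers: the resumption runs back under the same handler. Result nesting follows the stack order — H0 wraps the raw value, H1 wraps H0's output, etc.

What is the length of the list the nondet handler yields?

Answer: 2

Step-by-step:
choose[0, 0] @ H2
  branch[0] choose=0:
    get @ H0 ⇒ 0
    H0 returns (0, 0)
    H1 returns [(0, 0)]
    H2 returns [[(0, 0)]]
  branch[1] choose=0:
    get @ H0 ⇒ 0
    H0 returns (0, 0)
    H1 returns [(0, 0)]
    H2 returns [[(0, 0)]]
= [[(0, 0)], [(0, 0)]]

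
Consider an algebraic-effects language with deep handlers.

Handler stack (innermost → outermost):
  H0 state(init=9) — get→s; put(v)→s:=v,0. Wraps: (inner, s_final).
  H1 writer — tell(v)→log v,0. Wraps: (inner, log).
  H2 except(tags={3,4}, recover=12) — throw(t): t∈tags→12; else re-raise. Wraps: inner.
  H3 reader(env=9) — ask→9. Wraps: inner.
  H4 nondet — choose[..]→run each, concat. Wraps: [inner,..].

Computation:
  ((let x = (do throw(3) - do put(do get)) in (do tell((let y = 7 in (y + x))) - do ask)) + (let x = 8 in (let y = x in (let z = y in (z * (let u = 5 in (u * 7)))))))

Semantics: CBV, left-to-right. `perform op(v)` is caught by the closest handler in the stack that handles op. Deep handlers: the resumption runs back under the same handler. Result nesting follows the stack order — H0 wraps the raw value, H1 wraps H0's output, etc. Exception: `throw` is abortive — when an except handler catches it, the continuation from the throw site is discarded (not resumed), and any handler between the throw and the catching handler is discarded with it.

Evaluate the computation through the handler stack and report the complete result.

Working:
throw(3) @ H2 caught ⇒ 12
H3 returns 12
H4 returns [12]
= [12]

Answer: [12]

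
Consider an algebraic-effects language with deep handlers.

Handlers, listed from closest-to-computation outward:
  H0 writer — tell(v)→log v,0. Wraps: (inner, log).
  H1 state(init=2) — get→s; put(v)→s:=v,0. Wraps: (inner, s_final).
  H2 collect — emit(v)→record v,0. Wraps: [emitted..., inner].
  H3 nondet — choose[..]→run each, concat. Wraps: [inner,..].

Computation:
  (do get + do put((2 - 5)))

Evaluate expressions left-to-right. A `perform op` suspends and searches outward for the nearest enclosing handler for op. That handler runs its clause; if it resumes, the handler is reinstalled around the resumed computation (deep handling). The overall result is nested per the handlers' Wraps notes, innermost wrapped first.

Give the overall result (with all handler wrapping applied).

Answer: [[((2, ()), -3)]]

Working:
get @ H1 ⇒ 2
put(-3) @ H1 ⇒ s:=-3
H0 returns (2, ())
H1 returns ((2, ()), -3)
H2 returns [((2, ()), -3)]
H3 returns [[((2, ()), -3)]]
= [[((2, ()), -3)]]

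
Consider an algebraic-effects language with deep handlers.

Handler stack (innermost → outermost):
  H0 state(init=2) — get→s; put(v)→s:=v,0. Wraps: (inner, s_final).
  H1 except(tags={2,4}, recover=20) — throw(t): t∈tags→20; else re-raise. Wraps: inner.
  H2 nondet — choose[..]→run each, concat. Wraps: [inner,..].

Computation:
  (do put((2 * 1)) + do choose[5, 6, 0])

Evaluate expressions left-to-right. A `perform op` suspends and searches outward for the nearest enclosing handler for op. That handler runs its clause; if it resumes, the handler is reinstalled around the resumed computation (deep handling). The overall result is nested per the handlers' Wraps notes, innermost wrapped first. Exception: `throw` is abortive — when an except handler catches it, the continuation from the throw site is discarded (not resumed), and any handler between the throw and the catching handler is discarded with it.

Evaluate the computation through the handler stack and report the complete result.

Working:
put(2) @ H0 ⇒ s:=2
choose[5, 6, 0] @ H2
  branch[0] choose=5:
    H0 returns (5, 2)
    H1 returns (5, 2)
    H2 returns [(5, 2)]
  branch[1] choose=6:
    H0 returns (6, 2)
    H1 returns (6, 2)
    H2 returns [(6, 2)]
  branch[2] choose=0:
    H0 returns (0, 2)
    H1 returns (0, 2)
    H2 returns [(0, 2)]
= [(5, 2), (6, 2), (0, 2)]

Answer: [(5, 2), (6, 2), (0, 2)]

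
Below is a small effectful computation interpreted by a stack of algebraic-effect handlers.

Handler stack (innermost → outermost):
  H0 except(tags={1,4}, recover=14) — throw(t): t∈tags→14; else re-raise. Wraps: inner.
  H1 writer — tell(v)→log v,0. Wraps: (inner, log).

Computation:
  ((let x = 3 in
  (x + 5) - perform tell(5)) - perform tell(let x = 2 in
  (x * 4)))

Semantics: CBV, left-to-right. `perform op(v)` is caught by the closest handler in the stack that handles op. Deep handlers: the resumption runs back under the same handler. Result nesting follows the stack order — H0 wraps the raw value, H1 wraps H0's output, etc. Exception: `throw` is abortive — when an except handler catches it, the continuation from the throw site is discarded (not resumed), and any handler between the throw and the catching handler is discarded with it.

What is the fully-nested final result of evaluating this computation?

Step-by-step:
tell(5) @ H1 ⇒ log+=5
tell(8) @ H1 ⇒ log+=8
H0 returns 8
H1 returns (8, (5, 8))
= (8, (5, 8))

Answer: (8, (5, 8))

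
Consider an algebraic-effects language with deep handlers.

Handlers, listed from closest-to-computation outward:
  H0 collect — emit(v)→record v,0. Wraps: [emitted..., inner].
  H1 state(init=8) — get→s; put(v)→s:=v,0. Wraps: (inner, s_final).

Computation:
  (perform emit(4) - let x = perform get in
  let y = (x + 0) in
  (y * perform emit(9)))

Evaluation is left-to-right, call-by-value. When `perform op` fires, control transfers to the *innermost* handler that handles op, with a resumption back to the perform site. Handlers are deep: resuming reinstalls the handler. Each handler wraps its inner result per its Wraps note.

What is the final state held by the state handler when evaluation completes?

Working:
emit(4) @ H0 ⇒ out+=4
get @ H1 ⇒ 8
emit(9) @ H0 ⇒ out+=9
H0 returns [4, 9, 0]
H1 returns ([4, 9, 0], 8)
= ([4, 9, 0], 8)

Answer: 8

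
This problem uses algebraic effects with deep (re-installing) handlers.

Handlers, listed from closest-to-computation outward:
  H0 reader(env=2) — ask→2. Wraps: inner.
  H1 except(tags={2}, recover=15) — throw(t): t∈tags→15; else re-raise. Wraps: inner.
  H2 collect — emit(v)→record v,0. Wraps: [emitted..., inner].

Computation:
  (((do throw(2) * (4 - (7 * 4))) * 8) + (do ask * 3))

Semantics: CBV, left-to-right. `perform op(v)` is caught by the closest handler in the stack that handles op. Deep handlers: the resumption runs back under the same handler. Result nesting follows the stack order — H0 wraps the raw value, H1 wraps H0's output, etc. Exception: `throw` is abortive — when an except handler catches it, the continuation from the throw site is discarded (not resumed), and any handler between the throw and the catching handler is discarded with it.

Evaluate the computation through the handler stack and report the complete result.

Answer: [15]

Working:
throw(2) @ H1 caught ⇒ 15
H2 returns [15]
= [15]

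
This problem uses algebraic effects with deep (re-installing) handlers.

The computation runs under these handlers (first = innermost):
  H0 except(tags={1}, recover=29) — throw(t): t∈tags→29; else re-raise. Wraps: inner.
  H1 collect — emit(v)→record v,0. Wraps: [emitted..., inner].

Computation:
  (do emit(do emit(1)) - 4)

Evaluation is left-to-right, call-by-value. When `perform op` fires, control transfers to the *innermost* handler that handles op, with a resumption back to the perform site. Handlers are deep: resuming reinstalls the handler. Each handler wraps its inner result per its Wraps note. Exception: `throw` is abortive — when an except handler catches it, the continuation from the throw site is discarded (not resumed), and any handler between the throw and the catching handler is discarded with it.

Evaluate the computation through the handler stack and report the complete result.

Answer: [1, 0, -4]

Evaluation trace:
emit(1) @ H1 ⇒ out+=1
emit(0) @ H1 ⇒ out+=0
H0 returns -4
H1 returns [1, 0, -4]
= [1, 0, -4]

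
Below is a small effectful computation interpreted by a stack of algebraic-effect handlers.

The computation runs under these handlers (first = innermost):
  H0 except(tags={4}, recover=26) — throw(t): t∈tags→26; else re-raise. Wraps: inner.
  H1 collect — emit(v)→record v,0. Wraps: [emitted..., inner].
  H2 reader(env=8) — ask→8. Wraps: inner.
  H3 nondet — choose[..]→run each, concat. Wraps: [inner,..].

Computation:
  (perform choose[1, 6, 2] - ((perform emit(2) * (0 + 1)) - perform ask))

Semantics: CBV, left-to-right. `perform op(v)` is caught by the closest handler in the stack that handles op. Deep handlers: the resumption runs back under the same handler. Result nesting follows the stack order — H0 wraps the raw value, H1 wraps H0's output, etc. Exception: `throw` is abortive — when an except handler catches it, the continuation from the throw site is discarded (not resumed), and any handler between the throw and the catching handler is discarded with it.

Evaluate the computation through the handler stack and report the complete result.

Answer: [[2, 9], [2, 14], [2, 10]]

Evaluation trace:
choose[1, 6, 2] @ H3
  branch[0] choose=1:
    emit(2) @ H1 ⇒ out+=2
    ask @ H2 ⇒ 8
    H0 returns 9
    H1 returns [2, 9]
    H2 returns [2, 9]
    H3 returns [[2, 9]]
  branch[1] choose=6:
    emit(2) @ H1 ⇒ out+=2
    ask @ H2 ⇒ 8
    H0 returns 14
    H1 returns [2, 14]
    H2 returns [2, 14]
    H3 returns [[2, 14]]
  branch[2] choose=2:
    emit(2) @ H1 ⇒ out+=2
    ask @ H2 ⇒ 8
    H0 returns 10
    H1 returns [2, 10]
    H2 returns [2, 10]
    H3 returns [[2, 10]]
= [[2, 9], [2, 14], [2, 10]]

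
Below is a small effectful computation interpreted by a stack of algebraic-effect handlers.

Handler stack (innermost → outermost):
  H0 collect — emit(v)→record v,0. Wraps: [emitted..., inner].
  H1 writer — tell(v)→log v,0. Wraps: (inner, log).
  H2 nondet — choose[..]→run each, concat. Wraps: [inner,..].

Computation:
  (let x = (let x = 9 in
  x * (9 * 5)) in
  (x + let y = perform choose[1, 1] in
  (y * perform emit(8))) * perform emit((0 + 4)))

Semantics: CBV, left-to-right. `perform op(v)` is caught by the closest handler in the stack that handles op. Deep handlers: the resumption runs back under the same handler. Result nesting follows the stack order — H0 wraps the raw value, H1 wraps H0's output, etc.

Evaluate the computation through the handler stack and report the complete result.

Step-by-step:
choose[1, 1] @ H2
  branch[0] choose=1:
    emit(8) @ H0 ⇒ out+=8
    emit(4) @ H0 ⇒ out+=4
    H0 returns [8, 4, 0]
    H1 returns ([8, 4, 0], ())
    H2 returns [([8, 4, 0], ())]
  branch[1] choose=1:
    emit(8) @ H0 ⇒ out+=8
    emit(4) @ H0 ⇒ out+=4
    H0 returns [8, 4, 0]
    H1 returns ([8, 4, 0], ())
    H2 returns [([8, 4, 0], ())]
= [([8, 4, 0], ()), ([8, 4, 0], ())]

Answer: [([8, 4, 0], ()), ([8, 4, 0], ())]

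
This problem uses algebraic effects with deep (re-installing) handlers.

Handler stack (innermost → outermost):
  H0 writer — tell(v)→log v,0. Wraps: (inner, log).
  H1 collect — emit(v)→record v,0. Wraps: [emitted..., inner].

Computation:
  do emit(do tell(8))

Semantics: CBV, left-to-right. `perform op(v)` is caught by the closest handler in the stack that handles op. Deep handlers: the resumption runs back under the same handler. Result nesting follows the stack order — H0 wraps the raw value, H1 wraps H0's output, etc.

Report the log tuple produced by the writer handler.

Answer: (8)

Evaluation trace:
tell(8) @ H0 ⇒ log+=8
emit(0) @ H1 ⇒ out+=0
H0 returns (0, (8))
H1 returns [0, (0, (8))]
= [0, (0, (8))]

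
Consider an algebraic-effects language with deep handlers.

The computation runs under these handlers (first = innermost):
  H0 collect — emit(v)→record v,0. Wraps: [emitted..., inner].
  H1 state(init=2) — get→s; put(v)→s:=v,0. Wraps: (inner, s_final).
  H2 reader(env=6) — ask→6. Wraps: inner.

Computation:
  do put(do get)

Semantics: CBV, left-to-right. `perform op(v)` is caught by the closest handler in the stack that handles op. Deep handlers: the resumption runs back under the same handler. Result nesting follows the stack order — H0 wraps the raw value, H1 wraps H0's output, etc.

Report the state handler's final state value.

Evaluation trace:
get @ H1 ⇒ 2
put(2) @ H1 ⇒ s:=2
H0 returns [0]
H1 returns ([0], 2)
H2 returns ([0], 2)
= ([0], 2)

Answer: 2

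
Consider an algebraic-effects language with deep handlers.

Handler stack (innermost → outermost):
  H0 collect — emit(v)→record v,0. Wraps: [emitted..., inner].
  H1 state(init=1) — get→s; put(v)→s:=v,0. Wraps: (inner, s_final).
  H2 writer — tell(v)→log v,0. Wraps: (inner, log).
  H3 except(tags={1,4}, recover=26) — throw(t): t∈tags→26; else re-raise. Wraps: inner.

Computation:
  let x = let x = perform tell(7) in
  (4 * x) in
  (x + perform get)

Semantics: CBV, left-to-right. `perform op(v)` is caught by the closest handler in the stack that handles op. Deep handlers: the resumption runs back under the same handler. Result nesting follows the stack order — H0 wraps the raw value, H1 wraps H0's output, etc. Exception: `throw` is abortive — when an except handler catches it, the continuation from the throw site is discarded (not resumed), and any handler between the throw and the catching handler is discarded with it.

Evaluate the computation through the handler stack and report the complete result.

Evaluation trace:
tell(7) @ H2 ⇒ log+=7
get @ H1 ⇒ 1
H0 returns [1]
H1 returns ([1], 1)
H2 returns (([1], 1), (7))
H3 returns (([1], 1), (7))
= (([1], 1), (7))

Answer: (([1], 1), (7))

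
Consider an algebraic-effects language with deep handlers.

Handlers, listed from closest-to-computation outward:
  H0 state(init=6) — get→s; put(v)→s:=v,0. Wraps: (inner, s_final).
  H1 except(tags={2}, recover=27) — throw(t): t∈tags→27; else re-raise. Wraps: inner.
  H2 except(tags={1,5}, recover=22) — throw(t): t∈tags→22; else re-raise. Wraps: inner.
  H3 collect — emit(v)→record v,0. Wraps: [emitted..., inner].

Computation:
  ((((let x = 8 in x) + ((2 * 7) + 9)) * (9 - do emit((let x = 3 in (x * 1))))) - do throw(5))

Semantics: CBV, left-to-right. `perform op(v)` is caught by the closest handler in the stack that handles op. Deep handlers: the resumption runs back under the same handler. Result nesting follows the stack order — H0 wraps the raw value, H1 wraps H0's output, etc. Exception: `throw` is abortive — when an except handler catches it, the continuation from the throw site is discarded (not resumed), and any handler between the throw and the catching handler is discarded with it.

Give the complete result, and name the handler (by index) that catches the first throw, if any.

Answer: [3, 22] ; first throw caught by: H2

Working:
emit(3) @ H3 ⇒ out+=3
throw(5) @ H1 re-raised
throw(5) @ H2 caught ⇒ 22
H3 returns [3, 22]
= [3, 22]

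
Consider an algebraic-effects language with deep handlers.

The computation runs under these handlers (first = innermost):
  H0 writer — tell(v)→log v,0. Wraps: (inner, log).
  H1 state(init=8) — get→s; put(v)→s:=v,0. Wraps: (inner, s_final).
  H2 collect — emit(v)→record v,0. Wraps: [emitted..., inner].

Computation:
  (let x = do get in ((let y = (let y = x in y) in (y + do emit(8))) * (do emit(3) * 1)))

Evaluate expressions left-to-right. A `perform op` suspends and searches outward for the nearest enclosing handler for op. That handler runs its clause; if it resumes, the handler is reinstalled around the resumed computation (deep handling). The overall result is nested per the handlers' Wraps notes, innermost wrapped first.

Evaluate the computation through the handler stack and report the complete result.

Working:
get @ H1 ⇒ 8
emit(8) @ H2 ⇒ out+=8
emit(3) @ H2 ⇒ out+=3
H0 returns (0, ())
H1 returns ((0, ()), 8)
H2 returns [8, 3, ((0, ()), 8)]
= [8, 3, ((0, ()), 8)]

Answer: [8, 3, ((0, ()), 8)]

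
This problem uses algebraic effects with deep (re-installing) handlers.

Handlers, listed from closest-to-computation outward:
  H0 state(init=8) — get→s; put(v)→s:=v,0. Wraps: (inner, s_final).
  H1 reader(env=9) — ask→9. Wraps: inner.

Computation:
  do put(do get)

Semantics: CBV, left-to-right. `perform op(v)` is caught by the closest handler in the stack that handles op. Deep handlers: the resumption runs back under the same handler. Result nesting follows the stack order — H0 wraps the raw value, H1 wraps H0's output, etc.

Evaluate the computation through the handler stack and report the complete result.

Working:
get @ H0 ⇒ 8
put(8) @ H0 ⇒ s:=8
H0 returns (0, 8)
H1 returns (0, 8)
= (0, 8)

Answer: (0, 8)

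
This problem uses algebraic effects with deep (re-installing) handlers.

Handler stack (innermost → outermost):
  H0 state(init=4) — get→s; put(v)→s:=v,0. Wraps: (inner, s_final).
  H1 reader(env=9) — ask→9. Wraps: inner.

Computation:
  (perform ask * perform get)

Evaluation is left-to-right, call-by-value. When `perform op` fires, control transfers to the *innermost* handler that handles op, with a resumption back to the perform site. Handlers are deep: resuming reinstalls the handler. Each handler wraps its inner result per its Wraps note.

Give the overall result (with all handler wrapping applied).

Working:
ask @ H1 ⇒ 9
get @ H0 ⇒ 4
H0 returns (36, 4)
H1 returns (36, 4)
= (36, 4)

Answer: (36, 4)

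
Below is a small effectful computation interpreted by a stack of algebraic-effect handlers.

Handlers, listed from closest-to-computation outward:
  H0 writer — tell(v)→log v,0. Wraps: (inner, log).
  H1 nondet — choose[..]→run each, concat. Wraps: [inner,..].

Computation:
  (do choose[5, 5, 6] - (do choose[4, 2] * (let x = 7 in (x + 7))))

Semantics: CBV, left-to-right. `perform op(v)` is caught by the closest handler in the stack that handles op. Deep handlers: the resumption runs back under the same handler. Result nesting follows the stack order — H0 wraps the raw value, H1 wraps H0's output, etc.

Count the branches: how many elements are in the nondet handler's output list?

Evaluation trace:
choose[5, 5, 6] @ H1
  branch[0] choose=5:
    choose[4, 2] @ H1
      branch[0] choose=4:
        H0 returns (-51, ())
        H1 returns [(-51, ())]
      branch[1] choose=2:
        H0 returns (-23, ())
        H1 returns [(-23, ())]
  branch[1] choose=5:
    choose[4, 2] @ H1
      branch[0] choose=4:
        H0 returns (-51, ())
        H1 returns [(-51, ())]
      branch[1] choose=2:
        H0 returns (-23, ())
        H1 returns [(-23, ())]
  branch[2] choose=6:
    choose[4, 2] @ H1
      branch[0] choose=4:
        H0 returns (-50, ())
        H1 returns [(-50, ())]
      branch[1] choose=2:
        H0 returns (-22, ())
        H1 returns [(-22, ())]
= [(-51, ()), (-23, ()), (-51, ()), (-23, ()), (-50, ()), (-22, ())]

Answer: 6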